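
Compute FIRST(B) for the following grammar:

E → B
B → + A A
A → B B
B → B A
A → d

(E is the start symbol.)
{ '+' }

To compute FIRST(B), examine every production with B on the left-hand side, reading each right-hand side left to right until a non-nullable symbol is reached.

From B → + A A:
  - '+' is a terminal: add '+' and stop
From B → B A:
  - B is the symbol being defined: contributes nothing new
    B is not nullable, so stop

Collecting: FIRST(B) = { '+' }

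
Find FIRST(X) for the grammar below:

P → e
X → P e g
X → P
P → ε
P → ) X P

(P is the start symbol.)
{ ')', 'e', ε }

To compute FIRST(X), examine every production with X on the left-hand side, reading each right-hand side left to right until a non-nullable symbol is reached.

FIRST sets of the other non-terminals involved (by the same procedure, iterated to a fixed point):
  FIRST(P) = { ')', 'e', ε }

From X → P e g:
  - P is a non-terminal: add FIRST(P) \ {ε} = { ')', 'e' }
    P is nullable, so continue to the next symbol
  - e is a terminal: add 'e' and stop
From X → P:
  - P is a non-terminal: add FIRST(P) \ {ε} = { ')', 'e' }
    P is nullable and nothing follows, so the whole right-hand side can vanish: ε ∈ FIRST(X)

Collecting: FIRST(X) = { ')', 'e', ε }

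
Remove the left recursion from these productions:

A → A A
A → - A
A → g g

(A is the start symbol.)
A → - A A'
A → g g A'
A' → A A'
A' → ε

A is directly left-recursive. The standard transformation for
  A → A α₁ | ... | A α_m | β₁ | ... | β_n
is
  A  → β₁ A' | ... | β_n A'
  A' → α₁ A' | ... | α_m A' | ε

A → - A becomes A → - A A'
A → g g becomes A → g g A'
A → A A becomes A' → A A'
Add A' → ε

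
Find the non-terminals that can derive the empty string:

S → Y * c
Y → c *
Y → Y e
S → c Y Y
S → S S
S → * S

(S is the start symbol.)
None

A non-terminal is nullable if it can derive ε (the empty string): either it has an ε-production, or it has a production whose right-hand side consists entirely of nullable non-terminals.

There are no ε-productions, so no non-terminal can derive ε.
No non-terminals are nullable.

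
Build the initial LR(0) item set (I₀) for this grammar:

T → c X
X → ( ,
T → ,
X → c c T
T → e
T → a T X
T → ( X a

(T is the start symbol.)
{ [T → . ( X a], [T → . ,], [T → . a T X], [T → . c X], [T → . e], [T' → . T] }

First, augment the grammar with T' → T
I₀ = CLOSURE({ [T' → . T] }):
  [T' → . T] has the dot before T: add [T → . c X], [T → . ,], [T → . e], [T → . a T X], [T → . ( X a]
No further items can be added.

I₀ = { [T → . ( X a], [T → . ,], [T → . a T X], [T → . c X], [T → . e], [T' → . T] }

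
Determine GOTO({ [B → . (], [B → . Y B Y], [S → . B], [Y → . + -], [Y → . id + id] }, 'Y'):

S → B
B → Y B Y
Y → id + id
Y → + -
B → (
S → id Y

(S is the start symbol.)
{ [B → . (], [B → . Y B Y], [B → Y . B Y], [Y → . + -], [Y → . id + id] }

GOTO(I, 'Y') = CLOSURE({ [A → αX.β] : [A → α.Xβ] ∈ I, X = 'Y' })

Items with dot before 'Y', with the dot advanced:
  [B → . Y B Y] → [B → Y . B Y]
Closure of the advanced items:
  [B → Y . B Y] has the dot before B: add [B → . Y B Y], [B → . (]
  [B → . Y B Y] has the dot before Y: add [Y → . id + id], [Y → . + -]

GOTO = { [B → . (], [B → . Y B Y], [B → Y . B Y], [Y → . + -], [Y → . id + id] }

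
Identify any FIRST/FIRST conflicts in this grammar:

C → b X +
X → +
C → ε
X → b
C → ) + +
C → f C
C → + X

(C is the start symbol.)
No FIRST/FIRST conflicts.

A FIRST/FIRST conflict occurs when two productions N → α and N → β for the same non-terminal have FIRST(α) ∩ FIRST(β) ≠ ∅ (with ε ∈ FIRST of a nullable right-hand side, so two nullable alternatives also conflict).

Productions for C:
  C → b X +: FIRST = { 'b' }
  C → ε: FIRST = { ε }
  C → ) + +: FIRST = { ')' }
  C → f C: FIRST = { 'f' }
  C → + X: FIRST = { '+' }
Productions for X:
  X → +: FIRST = { '+' }
  X → b: FIRST = { 'b' }

All alternatives of each non-terminal have pairwise disjoint FIRST sets.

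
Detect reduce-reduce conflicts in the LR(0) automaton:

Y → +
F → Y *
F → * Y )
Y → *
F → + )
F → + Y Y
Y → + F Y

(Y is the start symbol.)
Yes — I12: [F → Y * .] vs [Y → * .]

Augment with Y' → Y and build the canonical LR(0) collection (I0 = CLOSURE({[Y' → . Y]}), then GOTO on every symbol after a dot until no new states appear). It has 16 states:
  I0: { [Y → . *], [Y → . + F Y], [Y → . +], [Y' → . Y] }  — shift
  I1: { [Y → * .] }  — reduce
  I2: { [F → . * Y )], [F → . + )], [F → . + Y Y], [F → . Y *], [Y → + . F Y], [Y → + .], [Y → . *], [Y → . + F Y], [Y → . +] }  — shift, reduce
  I3: { [Y' → Y .] }  — accept
  I4: { [F → * . Y )], [Y → * .], [Y → . *], [Y → . + F Y], [Y → . +] }  — shift, reduce
  I5: { [F → + . )], [F → + . Y Y], [F → . * Y )], [F → . + )], [F → . + Y Y], [F → . Y *], [Y → + . F Y], [Y → + .], [Y → . *], [Y → . + F Y], [Y → . +] }  — shift, reduce
  I6: { [Y → + F . Y], [Y → . *], [Y → . + F Y], [Y → . +] }  — shift
  I7: { [F → Y . *] }  — shift
  I8: { [F → Y * .] }  — reduce
  I9: { [Y → + F Y .] }  — reduce
  I10: { [F → + ) .] }  — reduce
  I11: { [F → + Y . Y], [F → Y . *], [Y → . *], [Y → . + F Y], [Y → . +] }  — shift
  I12: { [F → Y * .], [Y → * .] }  — 2 reduces
  I13: { [F → + Y Y .] }  — reduce
  I14: { [F → * Y . )] }  — shift
  I15: { [F → * Y ) .] }  — reduce

I12 contains complete items [F → Y * .], [Y → * .] — reduce-reduce conflict.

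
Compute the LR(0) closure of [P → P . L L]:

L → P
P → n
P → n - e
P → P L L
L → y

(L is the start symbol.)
To compute CLOSURE, for each item [A → α.Bβ] where B is a non-terminal, add [B → .γ] for all productions B → γ; repeat for the newly added items until nothing changes.

Start with: [P → P . L L]
  [P → P . L L] has the dot before L: add [L → . P], [L → . y]
  [L → . P] has the dot before P: add [P → . n], [P → . n - e], [P → . P L L]
No further items can be added.

CLOSURE = { [L → . P], [L → . y], [P → . P L L], [P → . n - e], [P → . n], [P → P . L L] }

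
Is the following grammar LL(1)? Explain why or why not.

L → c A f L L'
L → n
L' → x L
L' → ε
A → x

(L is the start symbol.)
No. Predict set conflict for L': { 'x' }

Relevant sets:
  FOLLOW(L') = { $, 'x' }

For L:
  PREDICT(L → c A f L L') = { 'c' }
  PREDICT(L → n) = { 'n' }
For L':
  PREDICT(L' → x L) = { 'x' }
  PREDICT(L' → ε) = { $, 'x' }
A has a single production, so nothing to check there.

Conflict found: Predict set conflict for L': { 'x' }
The grammar is NOT LL(1).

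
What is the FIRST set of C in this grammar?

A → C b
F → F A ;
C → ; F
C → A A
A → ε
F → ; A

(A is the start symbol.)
FIRST sets of the other non-terminals involved (by the same procedure, iterated to a fixed point):
  FIRST(A) = { ';', 'b', ε }

From C → ; F:
  - ';' is a terminal: add ';' and stop
From C → A A:
  - A is a non-terminal: add FIRST(A) \ {ε} = { ';', 'b' }
    A is nullable, so continue to the next symbol
  - A is a non-terminal: add FIRST(A) \ {ε} = { ';', 'b' }
    A is nullable and nothing follows, so the whole right-hand side can vanish: ε ∈ FIRST(C)

Collecting: FIRST(C) = { ';', 'b', ε }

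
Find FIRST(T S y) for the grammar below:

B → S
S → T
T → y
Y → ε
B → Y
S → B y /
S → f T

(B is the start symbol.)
{ 'y' }

FIRST sets of the non-terminals involved (from the grammar, by fixed-point iteration):
  FIRST(T) = { 'y' }

To compute FIRST(T S y), process the symbols left to right:
Symbol T is a non-terminal. Add FIRST(T) \ {ε} = { 'y' }
T is not nullable (ε ∉ FIRST(T)), so stop here.
FIRST(T S y) = { 'y' }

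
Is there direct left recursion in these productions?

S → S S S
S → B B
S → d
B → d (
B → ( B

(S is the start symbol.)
Direct left recursion occurs when N → N α for some non-terminal N (the right-hand side begins with the left-hand side itself).

S → S S S: LEFT RECURSIVE (starts with S)
S → B B: starts with B
S → d: starts with d
B → d (: starts with d
B → ( B: starts with '('

The grammar has direct left recursion on: S.

Answer: Yes, S is left-recursive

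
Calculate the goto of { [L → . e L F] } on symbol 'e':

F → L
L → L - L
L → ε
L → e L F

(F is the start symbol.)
GOTO(I, 'e') = CLOSURE({ [A → αX.β] : [A → α.Xβ] ∈ I, X = 'e' })

Items with dot before 'e', with the dot advanced:
  [L → . e L F] → [L → e . L F]
Closure of the advanced items:
  [L → e . L F] has the dot before L: add [L → . L - L], [L → .], [L → . e L F]

GOTO = { [L → . L - L], [L → . e L F], [L → .], [L → e . L F] }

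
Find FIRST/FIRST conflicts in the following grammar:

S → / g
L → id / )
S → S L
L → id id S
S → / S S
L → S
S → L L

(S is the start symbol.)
A FIRST/FIRST conflict occurs when two productions N → α and N → β for the same non-terminal have FIRST(α) ∩ FIRST(β) ≠ ∅ (with ε ∈ FIRST of a nullable right-hand side, so two nullable alternatives also conflict).

FIRST sets of the non-terminals at (or reachable through a nullable prefix from) the front of some alternative:
  FIRST(S) = { '/', 'id' }
  FIRST(L) = { '/', 'id' }

Productions for S:
  S → / g: FIRST = { '/' }
  S → S L: FIRST = { '/', 'id' }
  S → / S S: FIRST = { '/' }
  S → L L: FIRST = { '/', 'id' }
Productions for L:
  L → id / ): FIRST = { 'id' }
  L → id id S: FIRST = { 'id' }
  L → S: FIRST = { '/', 'id' }

Conflict for S: S → / g and S → S L
  Overlap: { '/' }
Conflict for S: S → / g and S → / S S
  Overlap: { '/' }
Conflict for S: S → / g and S → L L
  Overlap: { '/' }
Conflict for S: S → S L and S → / S S
  Overlap: { '/' }
Conflict for S: S → S L and S → L L
  Overlap: { '/', 'id' }
Conflict for S: S → / S S and S → L L
  Overlap: { '/' }
Conflict for L: L → id / ) and L → id id S
  Overlap: { 'id' }
Conflict for L: L → id / ) and L → S
  Overlap: { 'id' }
Conflict for L: L → id id S and L → S
  Overlap: { 'id' }

Answer: Yes. S → '/' g / S → S L on { '/' }; S → '/' g / S → '/' S S on { '/' }; S → '/' g / S → L L on { '/' }; S → S L / S → '/' S S on { '/' }; S → S L / S → L L on { '/', 'id' }; S → '/' S S / S → L L on { '/' }; L → id '/' ')' / L → id id S on { 'id' }; L → id '/' ')' / L → S on { 'id' }; L → id id S / L → S on { 'id' }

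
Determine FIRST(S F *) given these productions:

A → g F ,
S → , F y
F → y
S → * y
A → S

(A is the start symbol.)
{ '*', ',' }

FIRST sets of the non-terminals involved (from the grammar, by fixed-point iteration):
  FIRST(S) = { '*', ',' }

To compute FIRST(S F *), process the symbols left to right:
Symbol S is a non-terminal. Add FIRST(S) \ {ε} = { '*', ',' }
S is not nullable (ε ∉ FIRST(S)), so stop here.
FIRST(S F *) = { '*', ',' }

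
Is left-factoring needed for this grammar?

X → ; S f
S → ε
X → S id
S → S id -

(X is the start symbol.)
Left-factoring is needed when two productions for the same non-terminal
share a common prefix on the right-hand side.

Productions for X:
  X → ; S f
  X → S id
Productions for S:
  S → ε
  S → S id -

No common prefixes found.

Answer: No, left-factoring is not needed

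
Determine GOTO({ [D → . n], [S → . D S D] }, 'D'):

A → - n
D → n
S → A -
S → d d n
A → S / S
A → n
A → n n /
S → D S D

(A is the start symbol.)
{ [A → . - n], [A → . S / S], [A → . n n /], [A → . n], [D → . n], [S → . A -], [S → . D S D], [S → . d d n], [S → D . S D] }

GOTO(I, 'D') = CLOSURE({ [A → αX.β] : [A → α.Xβ] ∈ I, X = 'D' })

Items with dot before 'D', with the dot advanced:
  [S → . D S D] → [S → D . S D]
Closure of the advanced items:
  [S → D . S D] has the dot before S: add [S → . A -], [S → . d d n], [S → . D S D]
  [S → . A -] has the dot before A: add [A → . - n], [A → . S / S], [A → . n], [A → . n n /]
  [S → . D S D] has the dot before D: add [D → . n]

GOTO = { [A → . - n], [A → . S / S], [A → . n n /], [A → . n], [D → . n], [S → . A -], [S → . D S D], [S → . d d n], [S → D . S D] }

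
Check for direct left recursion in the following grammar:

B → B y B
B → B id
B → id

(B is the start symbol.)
Yes, B is left-recursive

B → B y B: LEFT RECURSIVE (starts with B)
B → B id: LEFT RECURSIVE (starts with B)
B → id: starts with id

The grammar has direct left recursion on: B.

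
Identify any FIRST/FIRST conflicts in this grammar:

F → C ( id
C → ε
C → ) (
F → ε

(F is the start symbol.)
No FIRST/FIRST conflicts.

FIRST sets of the non-terminals at (or reachable through a nullable prefix from) the front of some alternative:
  FIRST(C) = { ')', ε }

Productions for F:
  F → C ( id: FIRST = { '(', ')' }
  F → ε: FIRST = { ε }
Productions for C:
  C → ε: FIRST = { ε }
  C → ) (: FIRST = { ')' }

All alternatives of each non-terminal have pairwise disjoint FIRST sets.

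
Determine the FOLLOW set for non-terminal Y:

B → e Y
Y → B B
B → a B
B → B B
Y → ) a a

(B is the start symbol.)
{ $, 'a', 'e' }

To compute FOLLOW(Y), find every occurrence of Y on a right-hand side N → α Y β: add FIRST(β) \ {ε}, and if β is empty or nullable also add FOLLOW(N). Iterate to a fixed point.

In B → e Y: Y is at the end, add FOLLOW(B)

The FOLLOW sets referred to above (computed the same way, to a fixed point):
  FOLLOW(B) = { $, 'a', 'e' }

Taking the union: FOLLOW(Y) = { $, 'a', 'e' }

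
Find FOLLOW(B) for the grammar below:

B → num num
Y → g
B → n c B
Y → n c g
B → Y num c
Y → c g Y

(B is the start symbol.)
To compute FOLLOW(B), find every occurrence of B on a right-hand side N → α B β: add FIRST(β) \ {ε}, and if β is empty or nullable also add FOLLOW(N). Iterate to a fixed point.

B is the start symbol, so $ ∈ FOLLOW(B).
In B → n c B: B is at the end; this adds FOLLOW(B) to itself — nothing new

Taking the union: FOLLOW(B) = { $ }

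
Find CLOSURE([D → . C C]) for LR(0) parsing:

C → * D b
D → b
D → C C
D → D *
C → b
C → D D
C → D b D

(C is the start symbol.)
To compute CLOSURE, for each item [A → α.Bβ] where B is a non-terminal, add [B → .γ] for all productions B → γ; repeat for the newly added items until nothing changes.

Start with: [D → . C C]
  [D → . C C] has the dot before C: add [C → . * D b], [C → . b], [C → . D D], [C → . D b D]
  [C → . D D] has the dot before D: add [D → . b], [D → . D *]
No further items can be added.

CLOSURE = { [C → . * D b], [C → . D D], [C → . D b D], [C → . b], [D → . C C], [D → . D *], [D → . b] }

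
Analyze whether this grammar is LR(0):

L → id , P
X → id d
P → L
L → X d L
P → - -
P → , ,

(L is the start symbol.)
Augment with L' → L and build the canonical LR(0) collection (I0 = CLOSURE({[L' → . L]}), then GOTO on every symbol after a dot until no new states appear). It has 14 states:
  I0: { [L → . X d L], [L → . id , P], [L' → . L], [X → . id d] }  — shift
  I1: { [L' → L .] }  — accept
  I2: { [L → X . d L] }  — shift
  I3: { [L → id . , P], [X → id . d] }  — shift
  I4: { [L → . X d L], [L → . id , P], [L → id , . P], [P → . , ,], [P → . - -], [P → . L], [X → . id d] }  — shift
  I5: { [X → id d .] }  — reduce
  I6: { [P → , . ,] }  — shift
  I7: { [P → - . -] }  — shift
  I8: { [P → L .] }  — reduce
  I9: { [L → id , P .] }  — reduce
  I10: { [P → - - .] }  — reduce
  I11: { [P → , , .] }  — reduce
  I12: { [L → . X d L], [L → . id , P], [L → X d . L], [X → . id d] }  — shift
  I13: { [L → X d L .] }  — reduce

Every state is either a pure shift/goto state or contains exactly one complete item and nothing to shift — no conflicts. The grammar is LR(0).

Answer: Yes, the grammar is LR(0)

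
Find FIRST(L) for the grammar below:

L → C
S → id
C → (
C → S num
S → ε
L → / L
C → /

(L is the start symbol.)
{ '(', '/', 'id', 'num' }

To compute FIRST(L), examine every production with L on the left-hand side, reading each right-hand side left to right until a non-nullable symbol is reached.

FIRST sets of the other non-terminals involved (by the same procedure, iterated to a fixed point):
  FIRST(C) = { '(', '/', 'id', 'num' }

From L → C:
  - C is a non-terminal: add FIRST(C) \ {ε} = { '(', '/', 'id', 'num' }
    C is not nullable, so stop
From L → / L:
  - '/' is a terminal: add '/' and stop

Collecting: FIRST(L) = { '(', '/', 'id', 'num' }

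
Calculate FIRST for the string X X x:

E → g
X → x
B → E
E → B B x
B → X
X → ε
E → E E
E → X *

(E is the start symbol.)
{ 'x' }

FIRST sets of the non-terminals involved (from the grammar, by fixed-point iteration):
  FIRST(X) = { 'x', ε }

To compute FIRST(X X x), process the symbols left to right:
Symbol X is a non-terminal. Add FIRST(X) \ {ε} = { 'x' }
X is nullable (ε ∈ FIRST(X)), continue to the next symbol.
Symbol X is a non-terminal. Add FIRST(X) \ {ε} = { 'x' }
X is nullable (ε ∈ FIRST(X)), continue to the next symbol.
Symbol x is a terminal. Add 'x' and stop.
FIRST(X X x) = { 'x' }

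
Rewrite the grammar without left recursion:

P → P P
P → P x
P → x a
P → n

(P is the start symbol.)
P → x a P'
P → n P'
P' → P P'
P' → x P'
P' → ε

P is directly left-recursive. The standard transformation for
  A → A α₁ | ... | A α_m | β₁ | ... | β_n
is
  A  → β₁ A' | ... | β_n A'
  A' → α₁ A' | ... | α_m A' | ε

P → x a becomes P → x a P'
P → n becomes P → n P'
P → P P becomes P' → P P'
P → P x becomes P' → x P'
Add P' → ε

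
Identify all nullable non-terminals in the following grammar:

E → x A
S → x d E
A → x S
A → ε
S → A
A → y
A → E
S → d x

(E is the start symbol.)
A non-terminal is nullable if it can derive ε (the empty string): either it has an ε-production, or it has a production whose right-hand side consists entirely of nullable non-terminals.

ε-productions: A → ε
So A is immediately nullable.
S → A: every symbol on the right is nullable, so S is nullable too.
No further non-terminal can be added: every production for the remaining non-terminals contains a terminal or a non-nullable non-terminal.
Nullable = { 'A', 'S' }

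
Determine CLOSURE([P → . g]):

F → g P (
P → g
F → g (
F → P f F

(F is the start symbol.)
{ [P → . g] }

To compute CLOSURE, for each item [A → α.Bβ] where B is a non-terminal, add [B → .γ] for all productions B → γ; repeat for the newly added items until nothing changes.

Start with: [P → . g]
The dot precedes the terminal g, so nothing is added.

CLOSURE = { [P → . g] }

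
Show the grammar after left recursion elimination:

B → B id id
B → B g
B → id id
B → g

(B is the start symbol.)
B → id id B'
B → g B'
B' → id id B'
B' → g B'
B' → ε

B is directly left-recursive. The standard transformation for
  A → A α₁ | ... | A α_m | β₁ | ... | β_n
is
  A  → β₁ A' | ... | β_n A'
  A' → α₁ A' | ... | α_m A' | ε

B → id id becomes B → id id B'
B → g becomes B → g B'
B → B id id becomes B' → id id B'
B → B g becomes B' → g B'
Add B' → ε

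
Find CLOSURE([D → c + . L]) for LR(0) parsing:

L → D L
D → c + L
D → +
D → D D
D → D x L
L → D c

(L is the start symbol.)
{ [D → . +], [D → . D D], [D → . D x L], [D → . c + L], [D → c + . L], [L → . D L], [L → . D c] }

To compute CLOSURE, for each item [A → α.Bβ] where B is a non-terminal, add [B → .γ] for all productions B → γ; repeat for the newly added items until nothing changes.

Start with: [D → c + . L]
  [D → c + . L] has the dot before L: add [L → . D L], [L → . D c]
  [L → . D L] has the dot before D: add [D → . c + L], [D → . +], [D → . D D], [D → . D x L]
No further items can be added.

CLOSURE = { [D → . +], [D → . D D], [D → . D x L], [D → . c + L], [D → c + . L], [L → . D L], [L → . D c] }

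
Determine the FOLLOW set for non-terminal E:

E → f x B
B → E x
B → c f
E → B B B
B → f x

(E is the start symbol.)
{ $, 'x' }

E is the start symbol, so $ ∈ FOLLOW(E).
In B → E x: E is followed by x, add FIRST(x) \ {ε} = { 'x' }

Taking the union: FOLLOW(E) = { $, 'x' }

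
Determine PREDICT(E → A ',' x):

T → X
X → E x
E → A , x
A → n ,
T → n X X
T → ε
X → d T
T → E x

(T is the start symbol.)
PREDICT(E → A ',' x) = (FIRST(RHS) \ {ε}) ∪ (FOLLOW(E) if ε ∈ FIRST(RHS), i.e. RHS ⇒* ε)
FIRST(A) = { 'n' }
FIRST(A ',' x) = { 'n' }
ε ∉ FIRST(A ',' x), so FOLLOW(E) is not added.
PREDICT(E → A ',' x) = { 'n' }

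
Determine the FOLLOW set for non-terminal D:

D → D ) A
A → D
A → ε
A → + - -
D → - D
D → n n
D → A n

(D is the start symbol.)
{ $, ')', 'n' }

To compute FOLLOW(D), find every occurrence of D on a right-hand side N → α D β: add FIRST(β) \ {ε}, and if β is empty or nullable also add FOLLOW(N). Iterate to a fixed point.

D is the start symbol, so $ ∈ FOLLOW(D).
In D → D ) A: D is followed by ')' A, add FIRST(')' A) \ {ε} = { ')' }
In A → D: D is at the end, add FOLLOW(A)
In D → - D: D is at the end; this adds FOLLOW(D) to itself — nothing new

The FOLLOW sets referred to above (computed the same way, to a fixed point):
  FOLLOW(A) = { $, ')', 'n' }

Taking the union: FOLLOW(D) = { $, ')', 'n' }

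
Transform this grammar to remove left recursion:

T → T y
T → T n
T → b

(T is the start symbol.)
T is directly left-recursive. The standard transformation for
  A → A α₁ | ... | A α_m | β₁ | ... | β_n
is
  A  → β₁ A' | ... | β_n A'
  A' → α₁ A' | ... | α_m A' | ε

T → b becomes T → b T'
T → T y becomes T' → y T'
T → T n becomes T' → n T'
Add T' → ε

Resulting grammar:
T → b T'
T' → y T'
T' → n T'
T' → ε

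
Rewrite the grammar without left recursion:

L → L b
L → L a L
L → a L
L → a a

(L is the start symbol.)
L → a L L'
L → a a L'
L' → b L'
L' → a L L'
L' → ε

L is directly left-recursive. The standard transformation for
  A → A α₁ | ... | A α_m | β₁ | ... | β_n
is
  A  → β₁ A' | ... | β_n A'
  A' → α₁ A' | ... | α_m A' | ε

L → a L becomes L → a L L'
L → a a becomes L → a a L'
L → L b becomes L' → b L'
L → L a L becomes L' → a L L'
Add L' → ε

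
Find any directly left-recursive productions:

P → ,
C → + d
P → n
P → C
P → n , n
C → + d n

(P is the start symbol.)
P → ,: starts with ','
C → + d: starts with '+'
P → n: starts with n
P → C: starts with C
P → n , n: starts with n
C → + d n: starts with '+'

No direct left recursion found.

Answer: No direct left recursion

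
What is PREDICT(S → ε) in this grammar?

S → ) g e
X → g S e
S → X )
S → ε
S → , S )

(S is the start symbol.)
PREDICT(S → ε) = (FIRST(RHS) \ {ε}) ∪ (FOLLOW(S) if ε ∈ FIRST(RHS), i.e. RHS ⇒* ε)
The right-hand side is ε (FIRST(ε) = { ε }), so the predict set is FOLLOW(S) = { $, ')', 'e' }
PREDICT(S → ε) = { $, ')', 'e' }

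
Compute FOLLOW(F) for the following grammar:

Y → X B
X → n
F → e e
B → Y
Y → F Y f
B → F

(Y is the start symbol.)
To compute FOLLOW(F), find every occurrence of F on a right-hand side N → α F β: add FIRST(β) \ {ε}, and if β is empty or nullable also add FOLLOW(N). Iterate to a fixed point.

In Y → F Y f: F is followed by Y f, add FIRST(Y f) \ {ε} = { 'e', 'n' }
In B → F: F is at the end, add FOLLOW(B)

The FOLLOW sets referred to above (computed the same way, to a fixed point):
  FOLLOW(B) = { $, 'f' }

Taking the union: FOLLOW(F) = { $, 'e', 'f', 'n' }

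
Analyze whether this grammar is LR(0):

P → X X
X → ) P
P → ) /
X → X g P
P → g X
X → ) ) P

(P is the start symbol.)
No. Shift-reduce conflict between [P → g X .] and [X → X . g P]

Augment with P' → P and build the canonical LR(0) collection (I0 = CLOSURE({[P' → . P]}), then GOTO on every symbol after a dot until no new states appear). It has 14 states:
  I0: { [P → . ) /], [P → . X X], [P → . g X], [P' → . P], [X → . ) ) P], [X → . ) P], [X → . X g P] }  — shift
  I1: { [P → ) . /], [P → . ) /], [P → . X X], [P → . g X], [X → ) . ) P], [X → ) . P], [X → . ) ) P], [X → . ) P], [X → . X g P] }  — shift
  I2: { [P' → P .] }  — accept
  I3: { [P → X . X], [X → . ) ) P], [X → . ) P], [X → . X g P], [X → X . g P] }  — shift
  I4: { [P → g . X], [X → . ) ) P], [X → . ) P], [X → . X g P] }  — shift
  I5: { [P → . ) /], [P → . X X], [P → . g X], [X → ) . ) P], [X → ) . P], [X → . ) ) P], [X → . ) P], [X → . X g P] }  — shift
  I6: { [P → g X .], [X → X . g P] }  — shift, reduce
  I7: { [P → . ) /], [P → . X X], [P → . g X], [X → . ) ) P], [X → . ) P], [X → . X g P], [X → X g . P] }  — shift
  I8: { [X → X g P .] }  — reduce
  I9: { [P → ) . /], [P → . ) /], [P → . X X], [P → . g X], [X → ) ) . P], [X → ) . ) P], [X → ) . P], [X → . ) ) P], [X → . ) P], [X → . X g P] }  — shift
  I10: { [X → ) P .] }  — reduce
  I11: { [P → ) / .] }  — reduce
  I12: { [X → ) ) P .], [X → ) P .] }  — 2 reduces
  I13: { [P → X X .], [X → X . g P] }  — shift, reduce

Conflict in state I6:
  Shift-reduce conflict between [P → g X .] and [X → X . g P]
So the grammar is NOT LR(0).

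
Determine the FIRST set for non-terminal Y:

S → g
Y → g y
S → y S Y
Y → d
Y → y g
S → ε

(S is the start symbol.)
From Y → g y:
  - g is a terminal: add 'g' and stop
From Y → d:
  - d is a terminal: add 'd' and stop
From Y → y g:
  - y is a terminal: add 'y' and stop

Collecting: FIRST(Y) = { 'd', 'g', 'y' }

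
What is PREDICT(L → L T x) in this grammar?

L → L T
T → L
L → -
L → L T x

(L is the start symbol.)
{ '-' }

PREDICT(L → L T x) = (FIRST(RHS) \ {ε}) ∪ (FOLLOW(L) if ε ∈ FIRST(RHS), i.e. RHS ⇒* ε)
FIRST(L) = { '-' }
FIRST(L T x) = { '-' }
ε ∉ FIRST(L T x), so FOLLOW(L) is not added.
PREDICT(L → L T x) = { '-' }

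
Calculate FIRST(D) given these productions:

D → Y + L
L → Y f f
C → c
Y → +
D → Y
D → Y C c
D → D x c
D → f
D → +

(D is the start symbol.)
To compute FIRST(D), examine every production with D on the left-hand side, reading each right-hand side left to right until a non-nullable symbol is reached.

FIRST sets of the other non-terminals involved (by the same procedure, iterated to a fixed point):
  FIRST(Y) = { '+' }

From D → Y + L:
  - Y is a non-terminal: add FIRST(Y) \ {ε} = { '+' }
    Y is not nullable, so stop
From D → Y:
  - Y is a non-terminal: add FIRST(Y) \ {ε} = { '+' }
    Y is not nullable, so stop
From D → Y C c:
  - Y is a non-terminal: add FIRST(Y) \ {ε} = { '+' }
    Y is not nullable, so stop
From D → D x c:
  - D is the symbol being defined: contributes nothing new
    D is not nullable, so stop
From D → f:
  - f is a terminal: add 'f' and stop
From D → +:
  - '+' is a terminal: add '+' and stop

Collecting: FIRST(D) = { '+', 'f' }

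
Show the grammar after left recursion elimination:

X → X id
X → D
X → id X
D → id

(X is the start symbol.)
X is directly left-recursive. The standard transformation for
  A → A α₁ | ... | A α_m | β₁ | ... | β_n
is
  A  → β₁ A' | ... | β_n A'
  A' → α₁ A' | ... | α_m A' | ε

X → D becomes X → D X'
X → id X becomes X → id X X'
X → X id becomes X' → id X'
Add X' → ε

Productions for other non-terminals are unchanged:
  D → id

Resulting grammar:
X → D X'
X → id X X'
X' → id X'
X' → ε
D → id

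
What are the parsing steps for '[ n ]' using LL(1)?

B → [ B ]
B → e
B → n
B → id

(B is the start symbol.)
LL(1) parsing maintains a stack (initially the start symbol over $) and the input. At each step: if the stack top is a terminal, match it against the current input token; if it is a non-terminal N, replace it with the RHS of M[N, lookahead] (the unique production whose predict set contains the lookahead).

Stack is shown with the top on the left.

Stack    Input    Action
------------------------
B $      [ n ] $  output B → [ B ]
[ B ] $  [ n ] $  match '['
B ] $    n ] $    output B → n
n ] $    n ] $    match 'n'
] $      ] $      match ']'
$        $        accept

The string is accepted.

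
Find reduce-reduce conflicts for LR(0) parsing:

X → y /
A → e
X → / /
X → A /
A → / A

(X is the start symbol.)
No reduce-reduce conflicts

Augment with X' → X and build the canonical LR(0) collection (I0 = CLOSURE({[X' → . X]}), then GOTO on every symbol after a dot until no new states appear). It has 11 states:
  I0: { [A → . / A], [A → . e], [X → . / /], [X → . A /], [X → . y /], [X' → . X] }  — shift
  I1: { [A → . / A], [A → . e], [A → / . A], [X → / . /] }  — shift
  I2: { [X → A . /] }  — shift
  I3: { [X' → X .] }  — accept
  I4: { [A → e .] }  — reduce
  I5: { [X → y . /] }  — shift
  I6: { [X → y / .] }  — reduce
  I7: { [X → A / .] }  — reduce
  I8: { [A → . / A], [A → . e], [A → / . A], [X → / / .] }  — shift, reduce
  I9: { [A → / A .] }  — reduce
  I10: { [A → . / A], [A → . e], [A → / . A] }  — shift

No state contains more than one complete item.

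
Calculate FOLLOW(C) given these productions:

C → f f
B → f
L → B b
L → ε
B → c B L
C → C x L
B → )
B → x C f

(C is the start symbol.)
{ $, 'f', 'x' }

C is the start symbol, so $ ∈ FOLLOW(C).
In C → C x L: C is followed by x L, add FIRST(x L) \ {ε} = { 'x' }
In B → x C f: C is followed by f, add FIRST(f) \ {ε} = { 'f' }

Taking the union: FOLLOW(C) = { $, 'f', 'x' }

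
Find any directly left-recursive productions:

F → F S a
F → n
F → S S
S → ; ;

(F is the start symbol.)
F → F S a: LEFT RECURSIVE (starts with F)
F → n: starts with n
F → S S: starts with S
S → ; ;: starts with ';'

The grammar has direct left recursion on: F.

Answer: Yes, F is left-recursive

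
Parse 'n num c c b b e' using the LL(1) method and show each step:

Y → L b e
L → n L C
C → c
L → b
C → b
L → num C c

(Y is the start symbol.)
Stack is shown with the top on the left.

Stack            Input              Action
------------------------------------------
Y $              n num c c b b e $  output Y → L b e
L b e $          n num c c b b e $  output L → n L C
n L C b e $      n num c c b b e $  match 'n'
L C b e $        num c c b b e $    output L → num C c
num C c C b e $  num c c b b e $    match 'num'
C c C b e $      c c b b e $        output C → c
c c C b e $      c c b b e $        match 'c'
c C b e $        c b b e $          match 'c'
C b e $          b b e $            output C → b
b b e $          b b e $            match 'b'
b e $            b e $              match 'b'
e $              e $                match 'e'
$                $                  accept

The string is accepted.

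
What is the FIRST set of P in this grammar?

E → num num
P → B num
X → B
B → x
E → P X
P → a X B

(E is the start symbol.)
To compute FIRST(P), examine every production with P on the left-hand side, reading each right-hand side left to right until a non-nullable symbol is reached.

FIRST sets of the other non-terminals involved (by the same procedure, iterated to a fixed point):
  FIRST(B) = { 'x' }

From P → B num:
  - B is a non-terminal: add FIRST(B) \ {ε} = { 'x' }
    B is not nullable, so stop
From P → a X B:
  - a is a terminal: add 'a' and stop

Collecting: FIRST(P) = { 'a', 'x' }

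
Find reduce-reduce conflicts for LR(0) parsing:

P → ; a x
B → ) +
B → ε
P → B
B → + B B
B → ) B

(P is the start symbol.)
A reduce-reduce conflict occurs when an LR(0) state has two complete items [A → α .] and [B → β .] — both call for a reduction, and with no lookahead the parser cannot choose between them.

Augment with P' → P and build the canonical LR(0) collection (I0 = CLOSURE({[P' → . P]}), then GOTO on every symbol after a dot until no new states appear). It has 12 states:
  I0: { [B → . ) +], [B → . ) B], [B → . + B B], [B → .], [P → . ; a x], [P → . B], [P' → . P] }  — shift, reduce
  I1: { [B → ) . +], [B → ) . B], [B → . ) +], [B → . ) B], [B → . + B B], [B → .] }  — shift, reduce
  I2: { [B → + . B B], [B → . ) +], [B → . ) B], [B → . + B B], [B → .] }  — shift, reduce
  I3: { [P → ; . a x] }  — shift
  I4: { [P → B .] }  — reduce
  I5: { [P' → P .] }  — accept
  I6: { [P → ; a . x] }  — shift
  I7: { [P → ; a x .] }  — reduce
  I8: { [B → + B . B], [B → . ) +], [B → . ) B], [B → . + B B], [B → .] }  — shift, reduce
  I9: { [B → + B B .] }  — reduce
  I10: { [B → ) + .], [B → + . B B], [B → . ) +], [B → . ) B], [B → . + B B], [B → .] }  — shift, 2 reduces
  I11: { [B → ) B .] }  — reduce

I10 contains complete items [B → .], [B → ) + .] — reduce-reduce conflict.

Answer: Yes — I10: [B → .] vs [B → ) + .]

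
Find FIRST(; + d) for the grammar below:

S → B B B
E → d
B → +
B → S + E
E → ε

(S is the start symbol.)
{ ';' }

To compute FIRST(; + d), process the symbols left to right:
Symbol ; is a terminal. Add ';' and stop.
FIRST(; + d) = { ';' }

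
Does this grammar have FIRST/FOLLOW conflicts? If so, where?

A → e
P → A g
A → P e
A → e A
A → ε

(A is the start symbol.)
Nullable non-terminals: A.
FIRST sets used below: FIRST(P) = { 'e', 'g' }

A: nullable alternative(s) A → ε; FOLLOW(A) = { $, 'g' }
  A → e: FIRST \ {ε} = { 'e' } — disjoint from FOLLOW(A)
  A → P e: FIRST \ {ε} = { 'e', 'g' } — overlaps FOLLOW(A) on { 'g' }: CONFLICT
  A → e A: FIRST \ {ε} = { 'e' } — disjoint from FOLLOW(A)
  A → ε: FIRST \ {ε} = { } — this is the only nullable alternative, skip

P has no nullable alternative, so no FIRST/FOLLOW check is needed there.

So the grammar has 1 FIRST/FOLLOW conflict (marked CONFLICT above).

Answer: Yes. A → P e with FOLLOW(A) on { 'g' }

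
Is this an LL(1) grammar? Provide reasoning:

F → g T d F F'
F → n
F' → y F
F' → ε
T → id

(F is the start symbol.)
A grammar is LL(1) if for each non-terminal N with multiple productions, the predict sets of those productions are pairwise disjoint, where PREDICT(N → α) = (FIRST(α) \ {ε}) ∪ (FOLLOW(N) if α ⇒* ε).

Relevant sets:
  FOLLOW(F') = { $, 'y' }

For F:
  PREDICT(F → g T d F F') = { 'g' }
  PREDICT(F → n) = { 'n' }
For F':
  PREDICT(F' → y F) = { 'y' }
  PREDICT(F' → ε) = { $, 'y' }
T has a single production, so nothing to check there.

Conflict found: Predict set conflict for F': { 'y' }
The grammar is NOT LL(1).

Answer: No. Predict set conflict for F': { 'y' }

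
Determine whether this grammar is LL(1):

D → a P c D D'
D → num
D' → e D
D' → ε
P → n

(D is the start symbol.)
No. Predict set conflict for D': { 'e' }

A grammar is LL(1) if for each non-terminal N with multiple productions, the predict sets of those productions are pairwise disjoint, where PREDICT(N → α) = (FIRST(α) \ {ε}) ∪ (FOLLOW(N) if α ⇒* ε).

Relevant sets:
  FOLLOW(D') = { $, 'e' }

For D:
  PREDICT(D → a P c D D') = { 'a' }
  PREDICT(D → num) = { 'num' }
For D':
  PREDICT(D' → e D) = { 'e' }
  PREDICT(D' → ε) = { $, 'e' }
P has a single production, so nothing to check there.

Conflict found: Predict set conflict for D': { 'e' }
The grammar is NOT LL(1).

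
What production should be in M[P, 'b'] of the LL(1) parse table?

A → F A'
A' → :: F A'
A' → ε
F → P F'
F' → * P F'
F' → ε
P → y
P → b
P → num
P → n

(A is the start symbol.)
To find M[P, 'b'], we find productions for P where 'b' is in the predict set (PREDICT(N → α) = (FIRST(α) \ {ε}) ∪ (FOLLOW(N) if α ⇒* ε)).

P → y: PREDICT = { 'y' }
P → b: PREDICT = { 'b' }
  'b' is in predict set, so this production goes in M[P, 'b']
P → num: PREDICT = { 'num' }
P → n: PREDICT = { 'n' }

M[P, 'b'] = P → b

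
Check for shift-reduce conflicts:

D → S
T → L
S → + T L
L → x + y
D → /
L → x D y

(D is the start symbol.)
No shift-reduce conflicts

A shift-reduce conflict occurs when an LR(0) state has both:
  - a complete (reduce) item [A → α .] (dot at the end), and
  - a shift item [B → β . c γ] (dot before a terminal).

Augment with D' → D and build the canonical LR(0) collection (I0 = CLOSURE({[D' → . D]}), then GOTO on every symbol after a dot until no new states appear). It has 13 states:
  I0: { [D → . /], [D → . S], [D' → . D], [S → . + T L] }  — shift
  I1: { [L → . x + y], [L → . x D y], [S → + . T L], [T → . L] }  — shift
  I2: { [D → / .] }  — reduce
  I3: { [D' → D .] }  — accept
  I4: { [D → S .] }  — reduce
  I5: { [T → L .] }  — reduce
  I6: { [L → . x + y], [L → . x D y], [S → + T . L] }  — shift
  I7: { [D → . /], [D → . S], [L → x . + y], [L → x . D y], [S → . + T L] }  — shift
  I8: { [L → . x + y], [L → . x D y], [L → x + . y], [S → + . T L], [T → . L] }  — shift
  I9: { [L → x D . y] }  — shift
  I10: { [L → x D y .] }  — reduce
  I11: { [L → x + y .] }  — reduce
  I12: { [S → + T L .] }  — reduce

No state contains both a complete item and a shift item.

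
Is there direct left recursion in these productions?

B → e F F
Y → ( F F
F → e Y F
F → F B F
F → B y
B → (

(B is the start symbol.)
Yes, F is left-recursive

Direct left recursion occurs when N → N α for some non-terminal N (the right-hand side begins with the left-hand side itself).

B → e F F: starts with e
Y → ( F F: starts with '('
F → e Y F: starts with e
F → F B F: LEFT RECURSIVE (starts with F)
F → B y: starts with B
B → (: starts with '('

The grammar has direct left recursion on: F.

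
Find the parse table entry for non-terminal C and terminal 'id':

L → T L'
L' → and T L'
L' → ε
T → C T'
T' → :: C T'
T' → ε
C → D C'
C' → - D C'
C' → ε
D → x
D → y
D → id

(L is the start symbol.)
To find M[C, 'id'], we find productions for C where 'id' is in the predict set (PREDICT(N → α) = (FIRST(α) \ {ε}) ∪ (FOLLOW(N) if α ⇒* ε)).

Relevant sets:
  FIRST(D) = { 'id', 'x', 'y' }

C → D C': PREDICT = { 'id', 'x', 'y' }
  'id' is in predict set, so this production goes in M[C, 'id']

M[C, 'id'] = C → D C'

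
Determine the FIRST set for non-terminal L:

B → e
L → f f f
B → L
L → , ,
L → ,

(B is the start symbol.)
To compute FIRST(L), examine every production with L on the left-hand side, reading each right-hand side left to right until a non-nullable symbol is reached.

From L → f f f:
  - f is a terminal: add 'f' and stop
From L → , ,:
  - ',' is a terminal: add ',' and stop
From L → ,:
  - ',' is a terminal: add ',' and stop

Collecting: FIRST(L) = { ',', 'f' }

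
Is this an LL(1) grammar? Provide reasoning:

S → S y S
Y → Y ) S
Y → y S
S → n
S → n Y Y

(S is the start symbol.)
No. Predict set conflict for S: { 'n' }

A grammar is LL(1) if for each non-terminal N with multiple productions, the predict sets of those productions are pairwise disjoint, where PREDICT(N → α) = (FIRST(α) \ {ε}) ∪ (FOLLOW(N) if α ⇒* ε).

Relevant sets:
  FIRST(S) = { 'n' }
  FIRST(Y) = { 'y' }

For S:
  PREDICT(S → S y S) = { 'n' }
  PREDICT(S → n) = { 'n' }
  PREDICT(S → n Y Y) = { 'n' }
For Y:
  PREDICT(Y → Y ')' S) = { 'y' }
  PREDICT(Y → y S) = { 'y' }

Conflict found: Predict set conflict for S: { 'n' }
The grammar is NOT LL(1).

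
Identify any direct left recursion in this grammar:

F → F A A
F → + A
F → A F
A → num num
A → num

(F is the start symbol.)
Yes, F is left-recursive

Direct left recursion occurs when N → N α for some non-terminal N (the right-hand side begins with the left-hand side itself).

F → F A A: LEFT RECURSIVE (starts with F)
F → + A: starts with '+'
F → A F: starts with A
A → num num: starts with num
A → num: starts with num

The grammar has direct left recursion on: F.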